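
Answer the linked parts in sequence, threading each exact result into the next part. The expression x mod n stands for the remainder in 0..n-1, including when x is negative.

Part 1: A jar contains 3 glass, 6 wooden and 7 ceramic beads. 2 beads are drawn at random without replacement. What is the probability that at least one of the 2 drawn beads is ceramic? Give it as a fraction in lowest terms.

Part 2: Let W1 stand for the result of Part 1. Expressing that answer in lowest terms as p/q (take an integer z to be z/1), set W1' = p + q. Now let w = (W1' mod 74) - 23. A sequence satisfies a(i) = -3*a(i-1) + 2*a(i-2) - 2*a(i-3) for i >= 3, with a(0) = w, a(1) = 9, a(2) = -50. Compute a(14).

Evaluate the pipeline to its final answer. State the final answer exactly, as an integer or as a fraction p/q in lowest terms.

Part 1: total draws C(16,2) = 120; complement C(9,2) = 36; favorable 120 - 36 = 84; P = 7/10; answer 7/10
Part 2: W1 = 7/10; threaded value p + q = 17; w = -6; a(3) = -3*(-50) + 2*(9) - 2*(-6) = 180; iterating: a(3)=180, a(4)=-658, a(5)=2434, a(6)=-8978, a(7)=33118, a(8)=-122178, a(9)=450726, a(10)=-1662770, a(11)=6134118, a(12)=-22629346, a(13)=83481814, a(14)=-307972370; answer -307972370

-307972370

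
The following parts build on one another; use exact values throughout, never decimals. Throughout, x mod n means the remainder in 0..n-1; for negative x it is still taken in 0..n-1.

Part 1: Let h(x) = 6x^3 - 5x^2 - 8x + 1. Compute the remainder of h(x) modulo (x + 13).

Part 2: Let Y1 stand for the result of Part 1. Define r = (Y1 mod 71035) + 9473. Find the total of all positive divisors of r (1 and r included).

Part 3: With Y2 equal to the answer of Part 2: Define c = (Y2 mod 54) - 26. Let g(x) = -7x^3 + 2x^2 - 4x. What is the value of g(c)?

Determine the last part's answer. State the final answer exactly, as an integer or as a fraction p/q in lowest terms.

Part 1: remainder = value at the root: 6*(-13)^3 - 5*(-13)^2 - 8*(-13)^1 + 1 = (-13182) + (-845) + (104) + (1) = -13922; answer -13922
Part 2: Y1 = -13922; r = 66586; 66586 = 2 * 13^2 * 197; sigma = (1 + 2) * (1 + 13 + 169) * (1 + 197) = 3 * 183 * 198 = 108702; answer 108702
Part 3: Y2 = 108702; c = -26; -7*(-26)^3 + 2*(-26)^2 - 4*(-26)^1 = (123032) + (1352) + (104) = 124488; answer 124488

124488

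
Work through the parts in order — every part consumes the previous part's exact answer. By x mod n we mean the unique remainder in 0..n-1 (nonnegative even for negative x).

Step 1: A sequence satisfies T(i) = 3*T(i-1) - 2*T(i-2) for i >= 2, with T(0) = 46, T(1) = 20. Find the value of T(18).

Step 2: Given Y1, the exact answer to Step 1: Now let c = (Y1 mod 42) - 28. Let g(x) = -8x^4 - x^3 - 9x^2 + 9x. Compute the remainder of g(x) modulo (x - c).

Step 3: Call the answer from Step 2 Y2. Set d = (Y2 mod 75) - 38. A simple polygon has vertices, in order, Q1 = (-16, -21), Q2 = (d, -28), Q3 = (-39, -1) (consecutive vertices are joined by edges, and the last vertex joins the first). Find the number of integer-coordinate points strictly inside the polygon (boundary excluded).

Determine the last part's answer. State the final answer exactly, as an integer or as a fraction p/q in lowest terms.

Step 1: T(2) = 3*(20) - 2*(46) = -32; iterating: T(2)=-32, T(3)=-136, T(4)=-344, T(5)=-760, T(6)=-1592, T(7)=-3256, T(8)=-6584, T(9)=-13240, T(10)=-26552, T(11)=-53176, T(12)=-106424, T(13)=-212920, T(14)=-425912, T(15)=-851896, T(16)=-1703864, T(17)=-3407800, T(18)=-6815672; answer -6815672
Step 2: Y1 = -6815672; c = -24; remainder = value at the root: -8*(-24)^4 - 1*(-24)^3 - 9*(-24)^2 + 9*(-24)^1 = (-2654208) + (13824) + (-5184) + (-216) = -2645784; answer -2645784
Step 3: Y2 = -2645784; d = 28; cross terms: (-16*-28 - 28*-21)=1036, (28*-1 - -39*-28)=-1120, (-39*-21 - -16*-1)=803; twice the area = |719| = 719; area = 719/2; boundary points = 1 + 1 + 1 = 3; strictly interior points = area - boundary/2 + 1 = 359; answer 359

359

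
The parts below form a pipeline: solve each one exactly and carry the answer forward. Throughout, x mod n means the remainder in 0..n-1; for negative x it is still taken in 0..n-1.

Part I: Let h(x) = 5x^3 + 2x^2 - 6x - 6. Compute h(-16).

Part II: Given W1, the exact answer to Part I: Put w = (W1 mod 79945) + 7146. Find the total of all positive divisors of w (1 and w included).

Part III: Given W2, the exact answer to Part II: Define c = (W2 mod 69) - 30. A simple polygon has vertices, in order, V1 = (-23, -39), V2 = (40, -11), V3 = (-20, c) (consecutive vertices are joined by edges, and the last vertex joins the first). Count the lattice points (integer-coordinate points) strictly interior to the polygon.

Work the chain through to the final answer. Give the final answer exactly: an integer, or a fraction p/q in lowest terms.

490

Part I: 5*(-16)^3 + 2*(-16)^2 - 6*(-16)^1 - 6 = (-20480) + (512) + (96) + (-6) = -19878; answer -19878
Part II: W1 = -19878; w = 67213; 67213 is prime, so its only divisors are 1 and 67213; sigma = 1 + 67213 = 67214; answer 67214
Part III: W2 = 67214; c = -22; cross terms: (-23*-11 - 40*-39)=1813, (40*-22 - -20*-11)=-1100, (-20*-39 - -23*-22)=274; twice the area = |987| = 987; area = 987/2; boundary points = 7 + 1 + 1 = 9; strictly interior points = area - boundary/2 + 1 = 490; answer 490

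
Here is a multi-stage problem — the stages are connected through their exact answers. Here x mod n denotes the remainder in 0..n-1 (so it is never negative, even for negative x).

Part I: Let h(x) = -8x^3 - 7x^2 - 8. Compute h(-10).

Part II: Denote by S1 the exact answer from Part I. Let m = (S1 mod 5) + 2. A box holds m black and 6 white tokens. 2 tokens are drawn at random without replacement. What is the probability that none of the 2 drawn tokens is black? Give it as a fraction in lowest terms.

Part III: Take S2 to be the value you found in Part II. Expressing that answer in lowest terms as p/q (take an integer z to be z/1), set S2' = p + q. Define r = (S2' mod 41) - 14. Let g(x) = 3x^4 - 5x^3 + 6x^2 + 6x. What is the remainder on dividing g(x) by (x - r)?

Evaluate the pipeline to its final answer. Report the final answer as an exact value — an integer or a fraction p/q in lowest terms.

35540

Part I: -8*(-10)^3 - 7*(-10)^2 - 8 = (8000) + (-700) + (-8) = 7292; answer 7292
Part II: S1 = 7292; m = 4; total draws C(10,2) = 45; favorable C(6,2) = 15; P = 1/3; answer 1/3
Part III: S2 = 1/3; threaded value p + q = 4; r = -10; remainder = value at the root: 3*(-10)^4 - 5*(-10)^3 + 6*(-10)^2 + 6*(-10)^1 = (30000) + (5000) + (600) + (-60) = 35540; answer 35540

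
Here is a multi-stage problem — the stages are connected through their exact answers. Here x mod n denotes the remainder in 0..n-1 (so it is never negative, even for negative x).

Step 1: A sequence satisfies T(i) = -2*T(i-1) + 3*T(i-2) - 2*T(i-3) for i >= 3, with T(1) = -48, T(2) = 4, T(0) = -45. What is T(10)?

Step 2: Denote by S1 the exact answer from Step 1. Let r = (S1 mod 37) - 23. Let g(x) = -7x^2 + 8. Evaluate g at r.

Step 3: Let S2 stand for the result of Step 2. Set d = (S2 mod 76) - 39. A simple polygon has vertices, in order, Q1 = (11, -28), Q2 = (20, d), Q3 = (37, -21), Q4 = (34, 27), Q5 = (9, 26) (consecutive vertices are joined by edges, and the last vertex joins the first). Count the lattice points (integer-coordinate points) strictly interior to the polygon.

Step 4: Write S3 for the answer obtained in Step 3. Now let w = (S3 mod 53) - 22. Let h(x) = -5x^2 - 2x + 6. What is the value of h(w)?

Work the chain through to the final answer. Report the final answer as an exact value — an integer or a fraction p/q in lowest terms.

-298

Step 1: T(3) = -2*(4) + 3*(-48) - 2*(-45) = -62; iterating: T(3)=-62, T(4)=232, T(5)=-658, T(6)=2136, T(7)=-6710, T(8)=21144, T(9)=-66690, T(10)=210232; answer 210232
Step 2: S1 = 210232; r = 12; -7*(12)^2 + 8 = (-1008) + (8) = -1000; answer -1000
Step 3: S2 = -1000; d = 25; cross terms: (11*25 - 20*-28)=835, (20*-21 - 37*25)=-1345, (37*27 - 34*-21)=1713, (34*26 - 9*27)=641, (9*-28 - 11*26)=-538; twice the area = |1306| = 1306; area = 653; boundary points = 1 + 1 + 3 + 1 + 2 = 8; strictly interior points = area - boundary/2 + 1 = 650; answer 650
Step 4: S3 = 650; w = -8; -5*(-8)^2 - 2*(-8)^1 + 6 = (-320) + (16) + (6) = -298; answer -298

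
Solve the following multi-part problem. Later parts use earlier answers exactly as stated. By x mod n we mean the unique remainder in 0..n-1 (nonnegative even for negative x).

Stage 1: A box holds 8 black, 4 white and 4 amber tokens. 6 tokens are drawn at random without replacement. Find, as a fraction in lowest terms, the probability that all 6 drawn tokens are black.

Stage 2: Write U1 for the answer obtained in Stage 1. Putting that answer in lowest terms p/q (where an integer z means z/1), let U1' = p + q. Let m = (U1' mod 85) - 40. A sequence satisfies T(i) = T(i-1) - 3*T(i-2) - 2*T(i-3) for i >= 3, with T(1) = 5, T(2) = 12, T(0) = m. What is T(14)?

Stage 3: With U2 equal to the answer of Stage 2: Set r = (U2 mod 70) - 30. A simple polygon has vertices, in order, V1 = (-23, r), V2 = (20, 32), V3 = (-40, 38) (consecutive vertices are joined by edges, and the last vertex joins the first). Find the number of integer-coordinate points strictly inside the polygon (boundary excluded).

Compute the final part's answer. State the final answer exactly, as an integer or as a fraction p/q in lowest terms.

1326

Stage 1: total draws C(16,6) = 8008; favorable C(8,6) = 28; P = 1/286; answer 1/286
Stage 2: U1 = 1/286; threaded value p + q = 287; m = -8; T(3) = 1*(12) - 3*(5) - 2*(-8) = 13; iterating: T(3)=13, T(4)=-33, T(5)=-96, T(6)=-23, T(7)=331, T(8)=592, T(9)=-355, T(10)=-2793, T(11)=-2912, T(12)=6177, T(13)=20499, T(14)=7792; answer 7792
Stage 3: U2 = 7792; r = -8; cross terms: (-23*32 - 20*-8)=-576, (20*38 - -40*32)=2040, (-40*-8 - -23*38)=1194; twice the area = |2658| = 2658; area = 1329; boundary points = 1 + 6 + 1 = 8; strictly interior points = area - boundary/2 + 1 = 1326; answer 1326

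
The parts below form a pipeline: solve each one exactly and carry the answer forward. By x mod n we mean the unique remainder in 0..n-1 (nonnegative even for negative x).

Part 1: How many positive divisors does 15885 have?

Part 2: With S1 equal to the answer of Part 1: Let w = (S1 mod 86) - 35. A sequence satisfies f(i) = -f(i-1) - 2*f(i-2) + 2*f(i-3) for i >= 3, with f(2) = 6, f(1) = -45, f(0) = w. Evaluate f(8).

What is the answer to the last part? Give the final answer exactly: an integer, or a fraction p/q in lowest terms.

Part 1: 15885 = 3^2 * 5 * 353; number of divisors = (2+1) * (1+1) * (1+1) = 12; answer 12
Part 2: S1 = 12; w = -23; f(3) = -1*(6) - 2*(-45) + 2*(-23) = 38; iterating: f(3)=38, f(4)=-140, f(5)=76, f(6)=280, f(7)=-712, f(8)=304; answer 304

304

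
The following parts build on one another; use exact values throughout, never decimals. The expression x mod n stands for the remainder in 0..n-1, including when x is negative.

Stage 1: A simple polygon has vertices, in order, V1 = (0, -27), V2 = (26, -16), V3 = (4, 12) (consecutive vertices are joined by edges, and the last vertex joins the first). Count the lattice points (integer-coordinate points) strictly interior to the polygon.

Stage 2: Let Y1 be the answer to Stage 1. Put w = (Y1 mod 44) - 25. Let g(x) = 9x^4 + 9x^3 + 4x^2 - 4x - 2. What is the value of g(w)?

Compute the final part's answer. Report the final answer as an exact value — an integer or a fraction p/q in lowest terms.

3377598

Stage 1: cross terms: (0*-16 - 26*-27)=702, (26*12 - 4*-16)=376, (4*-27 - 0*12)=-108; twice the area = |970| = 970; area = 485; boundary points = 1 + 2 + 1 = 4; strictly interior points = area - boundary/2 + 1 = 484; answer 484
Stage 2: Y1 = 484; w = -25; 9*(-25)^4 + 9*(-25)^3 + 4*(-25)^2 - 4*(-25)^1 - 2 = (3515625) + (-140625) + (2500) + (100) + (-2) = 3377598; answer 3377598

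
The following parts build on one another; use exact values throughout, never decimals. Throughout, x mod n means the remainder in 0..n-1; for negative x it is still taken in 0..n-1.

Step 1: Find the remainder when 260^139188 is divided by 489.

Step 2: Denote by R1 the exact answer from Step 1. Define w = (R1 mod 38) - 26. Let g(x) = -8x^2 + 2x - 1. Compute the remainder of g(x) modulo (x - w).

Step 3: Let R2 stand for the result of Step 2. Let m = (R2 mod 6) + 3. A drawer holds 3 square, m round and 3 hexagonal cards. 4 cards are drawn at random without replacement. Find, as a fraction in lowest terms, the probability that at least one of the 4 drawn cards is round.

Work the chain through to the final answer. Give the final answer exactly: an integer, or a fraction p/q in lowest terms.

Step 1: squarings mod 489: 260^1=260, 260^2=118, 260^4=232, 260^8=34, 260^16=178, 260^32=388, 260^64=421, 260^128=223, 260^256=340, 260^512=196, 260^1024=274, 260^2048=259, 260^4096=88, 260^8192=409, 260^16384=43, 260^32768=382, 260^65536=202, 260^131072=217; 260^139188 = 260^4 * 260^16 * 260^32 * 260^128 * 260^256 * 260^512 * 260^1024 * 260^2048 * 260^4096 * 260^131072 = 484 (mod 489); answer 484
Step 2: R1 = 484; w = 2; remainder = value at the root: -8*(2)^2 + 2*(2)^1 - 1 = (-32) + (4) + (-1) = -29; answer -29
Step 3: R2 = -29; m = 4; total draws C(10,4) = 210; complement C(6,4) = 15; favorable 210 - 15 = 195; P = 13/14; answer 13/14

13/14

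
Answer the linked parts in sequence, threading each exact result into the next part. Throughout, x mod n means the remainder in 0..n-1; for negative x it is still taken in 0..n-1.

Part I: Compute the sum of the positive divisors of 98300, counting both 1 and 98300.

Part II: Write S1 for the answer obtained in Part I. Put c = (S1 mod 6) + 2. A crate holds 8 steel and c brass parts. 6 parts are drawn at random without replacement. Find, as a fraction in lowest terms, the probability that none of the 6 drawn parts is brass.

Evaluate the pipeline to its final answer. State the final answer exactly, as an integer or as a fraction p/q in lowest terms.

2/15

Part I: 98300 = 2^2 * 5^2 * 983; sigma = (1 + 2 + 4) * (1 + 5 + 25) * (1 + 983) = 7 * 31 * 984 = 213528; answer 213528
Part II: S1 = 213528; c = 2; total draws C(10,6) = 210; favorable C(8,6) = 28; P = 2/15; answer 2/15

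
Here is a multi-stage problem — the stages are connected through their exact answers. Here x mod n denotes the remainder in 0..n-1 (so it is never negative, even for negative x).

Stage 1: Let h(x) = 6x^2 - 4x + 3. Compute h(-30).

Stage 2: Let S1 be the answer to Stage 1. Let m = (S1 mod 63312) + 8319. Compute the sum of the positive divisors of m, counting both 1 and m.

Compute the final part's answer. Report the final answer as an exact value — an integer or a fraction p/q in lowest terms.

Stage 1: 6*(-30)^2 - 4*(-30)^1 + 3 = (5400) + (120) + (3) = 5523; answer 5523
Stage 2: S1 = 5523; m = 13842; 13842 = 2 * 3^2 * 769; sigma = (1 + 2) * (1 + 3 + 9) * (1 + 769) = 3 * 13 * 770 = 30030; answer 30030

30030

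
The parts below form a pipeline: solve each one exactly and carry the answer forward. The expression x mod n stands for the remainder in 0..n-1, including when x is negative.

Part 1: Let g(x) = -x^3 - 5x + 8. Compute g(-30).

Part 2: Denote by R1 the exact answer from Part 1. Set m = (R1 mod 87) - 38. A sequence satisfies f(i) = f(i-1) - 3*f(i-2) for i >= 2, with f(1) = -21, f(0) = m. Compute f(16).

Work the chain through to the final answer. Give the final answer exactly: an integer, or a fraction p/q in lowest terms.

Part 1: -1*(-30)^3 - 5*(-30)^1 + 8 = (27000) + (150) + (8) = 27158; answer 27158
Part 2: R1 = 27158; m = -24; f(2) = 1*(-21) - 3*(-24) = 51; iterating: f(2)=51, f(3)=114, f(4)=-39, f(5)=-381, f(6)=-264, f(7)=879, f(8)=1671, f(9)=-966, f(10)=-5979, f(11)=-3081, f(12)=14856, f(13)=24099, f(14)=-20469, f(15)=-92766, f(16)=-31359; answer -31359

-31359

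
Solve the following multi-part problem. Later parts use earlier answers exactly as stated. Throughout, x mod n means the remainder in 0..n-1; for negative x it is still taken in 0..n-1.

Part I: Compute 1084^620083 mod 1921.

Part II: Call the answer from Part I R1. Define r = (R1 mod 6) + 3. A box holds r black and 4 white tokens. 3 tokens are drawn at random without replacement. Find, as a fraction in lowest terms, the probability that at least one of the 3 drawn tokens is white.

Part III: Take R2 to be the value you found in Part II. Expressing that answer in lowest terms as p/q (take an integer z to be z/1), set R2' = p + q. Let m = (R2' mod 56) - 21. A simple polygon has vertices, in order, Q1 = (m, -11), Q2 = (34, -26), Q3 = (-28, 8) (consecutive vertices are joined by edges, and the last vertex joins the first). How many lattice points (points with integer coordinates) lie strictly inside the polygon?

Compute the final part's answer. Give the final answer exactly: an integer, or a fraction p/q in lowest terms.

Part I: squarings mod 1921: 1084^1=1084, 1084^2=1325, 1084^4=1752, 1084^8=1667, 1084^16=1123, 1084^32=953, 1084^64=1497, 1084^128=1123, 1084^256=953, 1084^512=1497, 1084^1024=1123, 1084^2048=953, 1084^4096=1497, 1084^8192=1123, 1084^16384=953, 1084^32768=1497, 1084^65536=1123, 1084^131072=953, 1084^262144=1497, 1084^524288=1123; 1084^620083 = 1084^1 * 1084^2 * 1084^16 * 1084^32 * 1084^512 * 1084^1024 * 1084^4096 * 1084^8192 * 1084^16384 * 1084^65536 * 1084^524288 = 1415 (mod 1921); answer 1415
Part II: R1 = 1415; r = 8; total draws C(12,3) = 220; complement C(8,3) = 56; favorable 220 - 56 = 164; P = 41/55; answer 41/55
Part III: R2 = 41/55; threaded value p + q = 96; m = 19; cross terms: (19*-26 - 34*-11)=-120, (34*8 - -28*-26)=-456, (-28*-11 - 19*8)=156; twice the area = |-420| = 420; area = 210; boundary points = 15 + 2 + 1 = 18; strictly interior points = area - boundary/2 + 1 = 202; answer 202

202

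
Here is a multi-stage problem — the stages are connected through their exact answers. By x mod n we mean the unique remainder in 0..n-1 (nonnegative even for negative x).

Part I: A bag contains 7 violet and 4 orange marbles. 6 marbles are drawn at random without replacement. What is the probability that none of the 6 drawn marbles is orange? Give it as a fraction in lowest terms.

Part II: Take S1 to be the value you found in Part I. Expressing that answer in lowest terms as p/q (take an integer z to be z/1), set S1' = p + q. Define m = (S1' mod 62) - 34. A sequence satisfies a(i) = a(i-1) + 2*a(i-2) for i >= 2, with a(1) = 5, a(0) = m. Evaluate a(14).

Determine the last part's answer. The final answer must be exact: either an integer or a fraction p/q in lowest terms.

-131093

Part I: total draws C(11,6) = 462; favorable C(7,6) = 7; P = 1/66; answer 1/66
Part II: S1 = 1/66; threaded value p + q = 67; m = -29; a(2) = 1*(5) + 2*(-29) = -53; iterating: a(2)=-53, a(3)=-43, a(4)=-149, a(5)=-235, a(6)=-533, a(7)=-1003, a(8)=-2069, a(9)=-4075, a(10)=-8213, a(11)=-16363, a(12)=-32789, a(13)=-65515, a(14)=-131093; answer -131093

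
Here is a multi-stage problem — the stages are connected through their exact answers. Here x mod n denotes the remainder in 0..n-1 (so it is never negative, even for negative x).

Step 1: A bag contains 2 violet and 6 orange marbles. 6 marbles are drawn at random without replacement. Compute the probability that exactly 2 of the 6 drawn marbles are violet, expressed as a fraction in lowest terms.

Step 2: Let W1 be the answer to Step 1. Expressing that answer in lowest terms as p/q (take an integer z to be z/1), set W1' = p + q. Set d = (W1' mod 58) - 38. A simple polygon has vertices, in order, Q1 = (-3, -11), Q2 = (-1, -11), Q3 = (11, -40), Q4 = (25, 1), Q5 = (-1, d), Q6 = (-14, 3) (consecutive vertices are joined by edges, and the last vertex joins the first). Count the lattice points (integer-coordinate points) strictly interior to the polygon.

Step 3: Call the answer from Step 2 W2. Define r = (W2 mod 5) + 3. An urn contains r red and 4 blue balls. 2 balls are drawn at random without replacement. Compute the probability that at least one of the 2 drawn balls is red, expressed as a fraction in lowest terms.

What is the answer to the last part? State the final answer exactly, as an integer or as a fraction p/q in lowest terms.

Step 1: total draws C(8,6) = 28; favorable C(2,2)*C(6,4) = 15; P = 15/28; answer 15/28
Step 2: W1 = 15/28; threaded value p + q = 43; d = 5; cross terms: (-3*-11 - -1*-11)=22, (-1*-40 - 11*-11)=161, (11*1 - 25*-40)=1011, (25*5 - -1*1)=126, (-1*3 - -14*5)=67, (-14*-11 - -3*3)=163; twice the area = |1550| = 1550; area = 775; boundary points = 2 + 1 + 1 + 2 + 1 + 1 = 8; strictly interior points = area - boundary/2 + 1 = 772; answer 772
Step 3: W2 = 772; r = 5; total draws C(9,2) = 36; complement C(4,2) = 6; favorable 36 - 6 = 30; P = 5/6; answer 5/6

5/6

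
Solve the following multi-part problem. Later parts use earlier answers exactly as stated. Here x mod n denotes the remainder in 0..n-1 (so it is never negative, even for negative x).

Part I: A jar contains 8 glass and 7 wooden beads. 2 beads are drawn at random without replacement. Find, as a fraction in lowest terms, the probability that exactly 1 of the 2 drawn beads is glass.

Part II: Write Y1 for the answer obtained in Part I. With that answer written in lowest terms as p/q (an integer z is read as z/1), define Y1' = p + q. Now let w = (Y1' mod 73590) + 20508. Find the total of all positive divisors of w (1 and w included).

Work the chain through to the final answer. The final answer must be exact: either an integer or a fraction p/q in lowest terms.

Part I: total draws C(15,2) = 105; favorable C(8,1)*C(7,1) = 56; P = 8/15; answer 8/15
Part II: Y1 = 8/15; threaded value p + q = 23; w = 20531; 20531 = 7^2 * 419; sigma = (1 + 7 + 49) * (1 + 419) = 57 * 420 = 23940; answer 23940

23940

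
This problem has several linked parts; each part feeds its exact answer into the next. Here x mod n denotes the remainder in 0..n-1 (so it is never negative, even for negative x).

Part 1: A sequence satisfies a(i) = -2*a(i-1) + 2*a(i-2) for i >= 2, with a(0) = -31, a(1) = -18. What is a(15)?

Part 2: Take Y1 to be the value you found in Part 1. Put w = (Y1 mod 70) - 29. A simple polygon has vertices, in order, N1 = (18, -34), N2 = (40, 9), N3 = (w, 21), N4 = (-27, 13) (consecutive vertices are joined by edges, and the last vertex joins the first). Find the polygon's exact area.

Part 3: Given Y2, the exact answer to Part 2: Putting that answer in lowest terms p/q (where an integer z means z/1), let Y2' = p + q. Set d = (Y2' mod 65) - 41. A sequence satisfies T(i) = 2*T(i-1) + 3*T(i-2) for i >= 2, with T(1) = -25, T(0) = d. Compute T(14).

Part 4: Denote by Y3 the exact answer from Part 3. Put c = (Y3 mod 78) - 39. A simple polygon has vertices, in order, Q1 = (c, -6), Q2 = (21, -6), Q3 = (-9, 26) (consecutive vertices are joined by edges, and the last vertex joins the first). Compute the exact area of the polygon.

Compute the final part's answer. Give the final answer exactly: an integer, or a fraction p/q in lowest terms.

Part 1: a(2) = -2*(-18) + 2*(-31) = -26; iterating: a(2)=-26, a(3)=16, a(4)=-84, a(5)=200, a(6)=-568, a(7)=1536, a(8)=-4208, a(9)=11488, a(10)=-31392, a(11)=85760, a(12)=-234304, a(13)=640128, a(14)=-1748864, a(15)=4777984; answer 4777984
Part 2: Y1 = 4777984; w = 35; cross terms: (18*9 - 40*-34)=1522, (40*21 - 35*9)=525, (35*13 - -27*21)=1022, (-27*-34 - 18*13)=684; twice the area = |3753| = 3753; area = 3753/2; answer 3753/2
Part 3: Y2 = 3753/2; threaded value p + q = 3755; d = 9; T(2) = 2*(-25) + 3*(9) = -23; iterating: T(2)=-23, T(3)=-121, T(4)=-311, T(5)=-985, T(6)=-2903, T(7)=-8761, T(8)=-26231, T(9)=-78745, T(10)=-236183, T(11)=-708601, T(12)=-2125751, T(13)=-6377305, T(14)=-19131863; answer -19131863
Part 4: Y3 = -19131863; c = 16; cross terms: (16*-6 - 21*-6)=30, (21*26 - -9*-6)=492, (-9*-6 - 16*26)=-362; twice the area = |160| = 160; area = 80; answer 80

80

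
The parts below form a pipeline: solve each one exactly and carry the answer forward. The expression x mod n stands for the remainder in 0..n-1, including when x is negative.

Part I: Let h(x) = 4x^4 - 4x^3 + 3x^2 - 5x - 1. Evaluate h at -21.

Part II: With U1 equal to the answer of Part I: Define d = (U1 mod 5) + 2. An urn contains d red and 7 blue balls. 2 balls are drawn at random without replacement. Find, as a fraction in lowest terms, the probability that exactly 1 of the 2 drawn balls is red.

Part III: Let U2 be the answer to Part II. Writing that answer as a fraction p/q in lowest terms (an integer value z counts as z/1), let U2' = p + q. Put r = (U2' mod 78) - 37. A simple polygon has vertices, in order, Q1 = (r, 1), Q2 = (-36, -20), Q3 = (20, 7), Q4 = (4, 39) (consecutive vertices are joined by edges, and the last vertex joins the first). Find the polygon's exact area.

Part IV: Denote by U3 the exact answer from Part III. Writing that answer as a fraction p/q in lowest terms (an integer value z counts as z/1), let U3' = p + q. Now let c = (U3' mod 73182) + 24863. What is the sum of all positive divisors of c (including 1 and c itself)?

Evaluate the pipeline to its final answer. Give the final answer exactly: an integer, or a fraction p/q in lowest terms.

Part I: 4*(-21)^4 - 4*(-21)^3 + 3*(-21)^2 - 5*(-21)^1 - 1 = (777924) + (37044) + (1323) + (105) + (-1) = 816395; answer 816395
Part II: U1 = 816395; d = 2; total draws C(9,2) = 36; favorable C(2,1)*C(7,1) = 14; P = 7/18; answer 7/18
Part III: U2 = 7/18; threaded value p + q = 25; r = -12; cross terms: (-12*-20 - -36*1)=276, (-36*7 - 20*-20)=148, (20*39 - 4*7)=752, (4*1 - -12*39)=472; twice the area = |1648| = 1648; area = 824; answer 824
Part IV: U3 = 824; threaded value p + q = 825; c = 25688; 25688 = 2^3 * 13^2 * 19; sigma = (1 + 2 + 4 + 8) * (1 + 13 + 169) * (1 + 19) = 15 * 183 * 20 = 54900; answer 54900

54900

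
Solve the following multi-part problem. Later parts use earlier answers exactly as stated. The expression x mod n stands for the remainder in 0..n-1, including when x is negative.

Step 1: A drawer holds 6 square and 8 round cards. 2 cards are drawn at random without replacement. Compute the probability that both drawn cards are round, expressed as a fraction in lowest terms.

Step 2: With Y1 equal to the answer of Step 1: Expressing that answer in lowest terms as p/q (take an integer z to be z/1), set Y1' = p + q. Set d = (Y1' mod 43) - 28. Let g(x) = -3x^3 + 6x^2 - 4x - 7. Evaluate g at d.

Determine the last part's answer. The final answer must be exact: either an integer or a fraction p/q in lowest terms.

Step 1: total draws C(14,2) = 91; favorable C(8,2) = 28; P = 4/13; answer 4/13
Step 2: Y1 = 4/13; threaded value p + q = 17; d = -11; -3*(-11)^3 + 6*(-11)^2 - 4*(-11)^1 - 7 = (3993) + (726) + (44) + (-7) = 4756; answer 4756

4756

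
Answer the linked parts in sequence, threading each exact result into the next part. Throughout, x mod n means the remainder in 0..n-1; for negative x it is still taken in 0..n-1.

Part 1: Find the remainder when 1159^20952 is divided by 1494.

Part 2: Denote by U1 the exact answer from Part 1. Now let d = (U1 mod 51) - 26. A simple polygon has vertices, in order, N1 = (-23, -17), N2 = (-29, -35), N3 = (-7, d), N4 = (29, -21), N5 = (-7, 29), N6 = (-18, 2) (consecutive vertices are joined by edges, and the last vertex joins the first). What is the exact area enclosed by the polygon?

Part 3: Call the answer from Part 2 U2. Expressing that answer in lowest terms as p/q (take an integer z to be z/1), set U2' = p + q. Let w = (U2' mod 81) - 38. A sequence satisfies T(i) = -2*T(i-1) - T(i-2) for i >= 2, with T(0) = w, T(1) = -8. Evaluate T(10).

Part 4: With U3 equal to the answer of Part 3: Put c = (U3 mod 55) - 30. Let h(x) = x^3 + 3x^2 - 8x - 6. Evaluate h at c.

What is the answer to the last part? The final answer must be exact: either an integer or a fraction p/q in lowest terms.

Part 1: squarings mod 1494: 1159^1=1159, 1159^2=175, 1159^4=745, 1159^8=751, 1159^16=763, 1159^32=1003, 1159^64=547, 1159^128=409, 1159^256=1447, 1159^512=715, 1159^1024=277, 1159^2048=535, 1159^4096=871, 1159^8192=1183, 1159^16384=1105; 1159^20952 = 1159^8 * 1159^16 * 1159^64 * 1159^128 * 1159^256 * 1159^4096 * 1159^16384 = 667 (mod 1494); answer 667
Part 2: U1 = 667; d = -22; cross terms: (-23*-35 - -29*-17)=312, (-29*-22 - -7*-35)=393, (-7*-21 - 29*-22)=785, (29*29 - -7*-21)=694, (-7*2 - -18*29)=508, (-18*-17 - -23*2)=352; twice the area = |3044| = 3044; area = 1522; answer 1522
Part 3: U2 = 1522; threaded value p + q = 1523; w = 27; T(2) = -2*(-8) - 1*(27) = -11; iterating: T(2)=-11, T(3)=30, T(4)=-49, T(5)=68, T(6)=-87, T(7)=106, T(8)=-125, T(9)=144, T(10)=-163; answer -163
Part 4: U3 = -163; c = -28; 1*(-28)^3 + 3*(-28)^2 - 8*(-28)^1 - 6 = (-21952) + (2352) + (224) + (-6) = -19382; answer -19382

-19382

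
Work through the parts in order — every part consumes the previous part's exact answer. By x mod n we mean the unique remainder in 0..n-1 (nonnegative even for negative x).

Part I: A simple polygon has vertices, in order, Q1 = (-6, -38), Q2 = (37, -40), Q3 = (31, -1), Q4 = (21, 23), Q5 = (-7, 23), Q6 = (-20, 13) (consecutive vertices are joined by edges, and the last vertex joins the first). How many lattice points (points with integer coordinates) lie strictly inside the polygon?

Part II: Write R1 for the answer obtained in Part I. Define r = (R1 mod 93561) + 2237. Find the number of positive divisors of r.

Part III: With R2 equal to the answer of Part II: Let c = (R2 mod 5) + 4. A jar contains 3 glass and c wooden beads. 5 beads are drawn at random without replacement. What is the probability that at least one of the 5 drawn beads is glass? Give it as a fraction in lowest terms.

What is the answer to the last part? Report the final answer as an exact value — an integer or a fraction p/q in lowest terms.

Part I: cross terms: (-6*-40 - 37*-38)=1646, (37*-1 - 31*-40)=1203, (31*23 - 21*-1)=734, (21*23 - -7*23)=644, (-7*13 - -20*23)=369, (-20*-38 - -6*13)=838; twice the area = |5434| = 5434; area = 2717; boundary points = 1 + 3 + 2 + 28 + 1 + 1 = 36; strictly interior points = area - boundary/2 + 1 = 2700; answer 2700
Part II: R1 = 2700; r = 4937; 4937 is prime, so its only divisors are 1 and 4937; count = 2; answer 2
Part III: R2 = 2; c = 6; total draws C(9,5) = 126; complement C(6,5) = 6; favorable 126 - 6 = 120; P = 20/21; answer 20/21

20/21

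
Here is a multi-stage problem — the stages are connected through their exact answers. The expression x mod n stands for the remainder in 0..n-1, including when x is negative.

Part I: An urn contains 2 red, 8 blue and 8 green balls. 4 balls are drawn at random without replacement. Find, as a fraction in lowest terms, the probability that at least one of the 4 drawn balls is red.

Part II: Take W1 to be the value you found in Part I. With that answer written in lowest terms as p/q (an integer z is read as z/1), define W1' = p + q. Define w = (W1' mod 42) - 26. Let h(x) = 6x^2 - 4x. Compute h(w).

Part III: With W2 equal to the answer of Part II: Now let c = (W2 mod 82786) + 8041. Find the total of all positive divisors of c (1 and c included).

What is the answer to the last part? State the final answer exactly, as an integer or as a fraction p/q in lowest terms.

10772

Part I: total draws C(18,4) = 3060; complement C(16,4) = 1820; favorable 3060 - 1820 = 1240; P = 62/153; answer 62/153
Part II: W1 = 62/153; threaded value p + q = 215; w = -21; 6*(-21)^2 - 4*(-21)^1 = (2646) + (84) = 2730; answer 2730
Part III: W2 = 2730; c = 10771; 10771 is prime, so its only divisors are 1 and 10771; sigma = 1 + 10771 = 10772; answer 10772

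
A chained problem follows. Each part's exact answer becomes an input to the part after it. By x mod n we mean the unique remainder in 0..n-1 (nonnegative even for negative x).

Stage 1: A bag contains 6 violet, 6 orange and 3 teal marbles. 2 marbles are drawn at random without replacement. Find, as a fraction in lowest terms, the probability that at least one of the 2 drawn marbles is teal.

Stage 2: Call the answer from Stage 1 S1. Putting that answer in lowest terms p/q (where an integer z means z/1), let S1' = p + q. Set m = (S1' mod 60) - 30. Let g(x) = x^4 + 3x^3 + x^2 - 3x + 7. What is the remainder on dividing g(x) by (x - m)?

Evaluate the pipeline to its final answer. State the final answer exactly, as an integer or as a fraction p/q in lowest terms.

Stage 1: total draws C(15,2) = 105; complement C(12,2) = 66; favorable 105 - 66 = 39; P = 13/35; answer 13/35
Stage 2: S1 = 13/35; threaded value p + q = 48; m = 18; remainder = value at the root: 1*(18)^4 + 3*(18)^3 + 1*(18)^2 - 3*(18)^1 + 7 = (104976) + (17496) + (324) + (-54) + (7) = 122749; answer 122749

122749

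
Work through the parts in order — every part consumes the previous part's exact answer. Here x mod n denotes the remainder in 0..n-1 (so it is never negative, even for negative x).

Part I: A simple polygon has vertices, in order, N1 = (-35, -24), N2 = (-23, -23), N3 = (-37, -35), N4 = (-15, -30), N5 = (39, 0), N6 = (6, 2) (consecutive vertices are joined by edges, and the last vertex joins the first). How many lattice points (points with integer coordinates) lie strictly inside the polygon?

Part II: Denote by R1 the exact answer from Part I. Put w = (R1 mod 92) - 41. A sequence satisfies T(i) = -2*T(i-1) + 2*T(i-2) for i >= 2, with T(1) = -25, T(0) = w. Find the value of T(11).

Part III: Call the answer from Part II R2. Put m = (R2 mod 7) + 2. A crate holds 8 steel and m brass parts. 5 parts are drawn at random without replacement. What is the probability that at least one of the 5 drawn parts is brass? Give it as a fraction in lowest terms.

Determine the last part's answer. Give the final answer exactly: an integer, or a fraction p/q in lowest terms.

92/99

Part I: cross terms: (-35*-23 - -23*-24)=253, (-23*-35 - -37*-23)=-46, (-37*-30 - -15*-35)=585, (-15*0 - 39*-30)=1170, (39*2 - 6*0)=78, (6*-24 - -35*2)=-74; twice the area = |1966| = 1966; area = 983; boundary points = 1 + 2 + 1 + 6 + 1 + 1 = 12; strictly interior points = area - boundary/2 + 1 = 978; answer 978
Part II: R1 = 978; w = 17; T(2) = -2*(-25) + 2*(17) = 84; iterating: T(2)=84, T(3)=-218, T(4)=604, T(5)=-1644, T(6)=4496, T(7)=-12280, T(8)=33552, T(9)=-91664, T(10)=250432, T(11)=-684192; answer -684192
Part III: R2 = -684192; m = 4; total draws C(12,5) = 792; complement C(8,5) = 56; favorable 792 - 56 = 736; P = 92/99; answer 92/99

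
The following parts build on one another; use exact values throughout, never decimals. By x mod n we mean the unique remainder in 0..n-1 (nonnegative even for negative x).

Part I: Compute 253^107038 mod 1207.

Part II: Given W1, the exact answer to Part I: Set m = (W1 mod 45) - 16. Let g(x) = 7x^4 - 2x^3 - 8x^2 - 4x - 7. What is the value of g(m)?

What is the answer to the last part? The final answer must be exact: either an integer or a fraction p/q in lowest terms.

345758

Part I: squarings mod 1207: 253^1=253, 253^2=38, 253^4=237, 253^8=647, 253^16=987, 253^32=120, 253^64=1123, 253^128=1021, 253^256=800, 253^512=290, 253^1024=817, 253^2048=18, 253^4096=324, 253^8192=1174, 253^16384=1089, 253^32768=647, 253^65536=987; 253^107038 = 253^2 * 253^4 * 253^8 * 253^16 * 253^512 * 253^8192 * 253^32768 * 253^65536 = 931 (mod 1207); answer 931
Part II: W1 = 931; m = 15; 7*(15)^4 - 2*(15)^3 - 8*(15)^2 - 4*(15)^1 - 7 = (354375) + (-6750) + (-1800) + (-60) + (-7) = 345758; answer 345758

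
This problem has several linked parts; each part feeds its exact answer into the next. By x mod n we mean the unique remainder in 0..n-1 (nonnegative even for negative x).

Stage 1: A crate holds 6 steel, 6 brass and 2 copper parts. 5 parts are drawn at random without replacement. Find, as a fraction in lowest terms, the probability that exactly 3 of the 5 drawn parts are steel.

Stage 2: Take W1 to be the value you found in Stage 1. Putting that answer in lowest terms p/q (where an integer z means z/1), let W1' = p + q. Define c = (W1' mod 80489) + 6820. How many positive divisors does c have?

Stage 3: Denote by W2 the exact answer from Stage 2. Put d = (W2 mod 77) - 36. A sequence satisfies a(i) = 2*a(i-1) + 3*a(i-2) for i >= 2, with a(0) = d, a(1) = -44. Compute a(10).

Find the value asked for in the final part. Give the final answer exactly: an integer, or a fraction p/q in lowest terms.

Stage 1: total draws C(14,5) = 2002; favorable C(6,3)*C(8,2) = 560; P = 40/143; answer 40/143
Stage 2: W1 = 40/143; threaded value p + q = 183; c = 7003; 7003 = 47 * 149; number of divisors = (1+1) * (1+1) = 4; answer 4
Stage 3: W2 = 4; d = -32; a(2) = 2*(-44) + 3*(-32) = -184; iterating: a(2)=-184, a(3)=-500, a(4)=-1552, a(5)=-4604, a(6)=-13864, a(7)=-41540, a(8)=-124672, a(9)=-373964, a(10)=-1121944; answer -1121944

-1121944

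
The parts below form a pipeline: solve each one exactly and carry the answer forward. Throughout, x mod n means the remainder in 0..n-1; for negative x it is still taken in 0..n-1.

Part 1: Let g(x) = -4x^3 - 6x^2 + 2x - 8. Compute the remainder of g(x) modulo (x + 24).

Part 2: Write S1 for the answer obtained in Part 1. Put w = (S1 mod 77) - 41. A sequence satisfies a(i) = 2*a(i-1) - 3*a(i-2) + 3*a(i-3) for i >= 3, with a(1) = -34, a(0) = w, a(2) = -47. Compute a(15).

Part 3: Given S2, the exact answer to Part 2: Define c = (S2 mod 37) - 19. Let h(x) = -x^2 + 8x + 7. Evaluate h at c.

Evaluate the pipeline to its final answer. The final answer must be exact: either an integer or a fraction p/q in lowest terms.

-77

Part 1: remainder = value at the root: -4*(-24)^3 - 6*(-24)^2 + 2*(-24)^1 - 8 = (55296) + (-3456) + (-48) + (-8) = 51784; answer 51784
Part 2: S1 = 51784; w = -1; a(3) = 2*(-47) - 3*(-34) + 3*(-1) = 5; iterating: a(3)=5, a(4)=49, a(5)=-58, a(6)=-248, a(7)=-175, a(8)=220, a(9)=221, a(10)=-743, a(11)=-1489, a(12)=-86, a(13)=2066, a(14)=-77, a(15)=-6610; answer -6610
Part 3: S2 = -6610; c = -6; -1*(-6)^2 + 8*(-6)^1 + 7 = (-36) + (-48) + (7) = -77; answer -77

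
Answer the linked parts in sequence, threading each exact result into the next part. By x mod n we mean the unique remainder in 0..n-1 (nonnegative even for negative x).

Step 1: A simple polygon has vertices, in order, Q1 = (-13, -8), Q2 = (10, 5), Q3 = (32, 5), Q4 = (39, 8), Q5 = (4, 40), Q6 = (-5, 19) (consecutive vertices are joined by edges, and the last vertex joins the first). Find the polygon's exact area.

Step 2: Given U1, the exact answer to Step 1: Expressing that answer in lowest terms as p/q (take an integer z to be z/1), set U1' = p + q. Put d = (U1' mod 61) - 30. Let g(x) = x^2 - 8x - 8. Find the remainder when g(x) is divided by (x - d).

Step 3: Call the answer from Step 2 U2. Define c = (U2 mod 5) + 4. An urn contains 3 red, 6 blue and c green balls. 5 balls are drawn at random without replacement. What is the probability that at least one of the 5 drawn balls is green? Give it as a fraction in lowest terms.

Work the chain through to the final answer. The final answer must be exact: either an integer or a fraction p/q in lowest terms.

Step 1: cross terms: (-13*5 - 10*-8)=15, (10*5 - 32*5)=-110, (32*8 - 39*5)=61, (39*40 - 4*8)=1528, (4*19 - -5*40)=276, (-5*-8 - -13*19)=287; twice the area = |2057| = 2057; area = 2057/2; answer 2057/2
Step 2: U1 = 2057/2; threaded value p + q = 2059; d = 16; remainder = value at the root: 1*(16)^2 - 8*(16)^1 - 8 = (256) + (-128) + (-8) = 120; answer 120
Step 3: U2 = 120; c = 4; total draws C(13,5) = 1287; complement C(9,5) = 126; favorable 1287 - 126 = 1161; P = 129/143; answer 129/143

129/143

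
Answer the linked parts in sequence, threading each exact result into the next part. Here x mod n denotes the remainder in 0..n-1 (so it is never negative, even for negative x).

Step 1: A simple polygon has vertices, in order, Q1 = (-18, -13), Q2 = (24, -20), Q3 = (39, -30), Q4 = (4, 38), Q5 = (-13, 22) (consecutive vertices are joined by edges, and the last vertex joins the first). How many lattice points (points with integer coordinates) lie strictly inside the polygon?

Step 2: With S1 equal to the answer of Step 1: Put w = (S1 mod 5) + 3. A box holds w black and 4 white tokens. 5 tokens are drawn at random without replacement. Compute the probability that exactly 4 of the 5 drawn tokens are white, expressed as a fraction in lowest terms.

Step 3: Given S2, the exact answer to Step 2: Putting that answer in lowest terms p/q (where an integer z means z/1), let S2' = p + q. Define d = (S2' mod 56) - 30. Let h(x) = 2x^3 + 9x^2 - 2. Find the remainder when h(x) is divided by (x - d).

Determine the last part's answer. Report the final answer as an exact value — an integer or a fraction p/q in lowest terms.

-1575

Step 1: cross terms: (-18*-20 - 24*-13)=672, (24*-30 - 39*-20)=60, (39*38 - 4*-30)=1602, (4*22 - -13*38)=582, (-13*-13 - -18*22)=565; twice the area = |3481| = 3481; area = 3481/2; boundary points = 7 + 5 + 1 + 1 + 5 = 19; strictly interior points = area - boundary/2 + 1 = 1732; answer 1732
Step 2: S1 = 1732; w = 5; total draws C(9,5) = 126; favorable C(4,4)*C(5,1) = 5; P = 5/126; answer 5/126
Step 3: S2 = 5/126; threaded value p + q = 131; d = -11; remainder = value at the root: 2*(-11)^3 + 9*(-11)^2 - 2 = (-2662) + (1089) + (-2) = -1575; answer -1575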